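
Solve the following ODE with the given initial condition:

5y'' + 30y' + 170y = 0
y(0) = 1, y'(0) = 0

General solution: y = e^(-3x)(C₁cos(5x) + C₂sin(5x))
Complex roots r = -3 ± 5i
Applying ICs: C₁ = 1, C₂ = 3/5
Particular solution: y = e^(-3x)(cos(5x) + (3/5)sin(5x))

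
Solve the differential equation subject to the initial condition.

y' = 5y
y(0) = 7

General solution: y = Ce^(5x)
Applying IC y(0) = 7:
Particular solution: y = 7e^(5x)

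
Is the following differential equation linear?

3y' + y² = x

No. Nonlinear (y² term)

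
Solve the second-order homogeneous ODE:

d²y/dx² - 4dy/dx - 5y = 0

Characteristic equation: r² - 4r - 5 = 0
Roots: r = 5, -1 (distinct real)
General solution: y = C₁e^(5x) + C₂e^(-x)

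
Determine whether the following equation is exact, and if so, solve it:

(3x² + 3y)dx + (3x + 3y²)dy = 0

Verify exactness: ∂M/∂y = ∂N/∂x ✓
Find F(x,y) such that ∂F/∂x = M, ∂F/∂y = N
Solution: x³ + 3xy + y³ = C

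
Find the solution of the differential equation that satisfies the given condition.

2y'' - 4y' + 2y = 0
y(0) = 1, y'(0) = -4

General solution: y = (C₁ + C₂x)e^x
Repeated root r = 1
Applying ICs: C₁ = 1, C₂ = -5
Particular solution: y = (1 - 5x)e^x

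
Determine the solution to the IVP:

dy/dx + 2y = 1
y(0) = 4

General solution: y = 1/2 + Ce^(-2x)
Applying y(0) = 4: C = 4 - 1/2 = 7/2
Particular solution: y = 1/2 + (7/2)e^(-2x)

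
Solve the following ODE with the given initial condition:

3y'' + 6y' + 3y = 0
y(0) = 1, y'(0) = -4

General solution: y = (C₁ + C₂x)e^(-x)
Repeated root r = -1
Applying ICs: C₁ = 1, C₂ = -3
Particular solution: y = (1 - 3x)e^(-x)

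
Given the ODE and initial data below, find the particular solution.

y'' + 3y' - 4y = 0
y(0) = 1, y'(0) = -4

General solution: y = C₁e^x + C₂e^(-4x)
Applying ICs: C₁ = 0, C₂ = 1
Particular solution: y = e^(-4x)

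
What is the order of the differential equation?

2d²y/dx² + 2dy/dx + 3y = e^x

The order is 2 (highest derivative is of order 2).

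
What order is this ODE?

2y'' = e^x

The order is 2 (highest derivative is of order 2).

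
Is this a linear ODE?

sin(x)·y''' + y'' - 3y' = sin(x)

Yes. Linear (y and its derivatives appear to the first power only, no products of y terms)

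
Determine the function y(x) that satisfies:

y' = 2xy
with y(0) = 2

General solution: y = Ce^(x²)
Applying IC y(0) = 2:
Particular solution: y = 2e^(x²)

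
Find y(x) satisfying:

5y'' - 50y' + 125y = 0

Characteristic equation: 5r² - 50r + 125 = 0
Divide by 5: r² - 10r + 25 = 0
Factored: (r - 5)² = 0
Repeated root: r = 5
General solution: y = (C₁ + C₂x)e^(5x)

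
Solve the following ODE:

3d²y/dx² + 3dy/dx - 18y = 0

Characteristic equation: 3r² + 3r - 18 = 0
Divide by 3: r² + r - 6 = 0
Roots: r = 2, -3 (distinct real)
General solution: y = C₁e^(2x) + C₂e^(-3x)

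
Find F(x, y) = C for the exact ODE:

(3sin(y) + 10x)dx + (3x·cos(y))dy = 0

Verify exactness: ∂M/∂y = ∂N/∂x ✓
Find F(x,y) such that ∂F/∂x = M, ∂F/∂y = N
Solution: 3x·sin(y) + 5x² = C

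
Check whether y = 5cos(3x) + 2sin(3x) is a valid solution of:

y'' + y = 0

Verification:
y'' = -45cos(3x) - 18sin(3x)
y'' + y ≠ 0 (frequency mismatch: got 9 instead of 1)

No, it is not a solution.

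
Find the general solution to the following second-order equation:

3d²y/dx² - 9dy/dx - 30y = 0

Characteristic equation: 3r² - 9r - 30 = 0
Divide by 3: r² - 3r - 10 = 0
Roots: r = 5, -2 (distinct real)
General solution: y = C₁e^(5x) + C₂e^(-2x)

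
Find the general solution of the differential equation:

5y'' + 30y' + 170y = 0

Characteristic equation: 5r² + 30r + 170 = 0
Divide by 5: r² + 6r + 34 = 0
Roots: r = -3 ± 5i (complex conjugates)
General solution: y = e^(-3x)(C₁cos(5x) + C₂sin(5x))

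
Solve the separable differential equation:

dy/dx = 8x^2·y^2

Separating variables and integrating:
-1/y = 8x^3/3 + C

General solution: y^-1 = (-8/3)x^3 + C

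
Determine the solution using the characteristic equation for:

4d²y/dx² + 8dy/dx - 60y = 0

Characteristic equation: 4r² + 8r - 60 = 0
Divide by 4: r² + 2r - 15 = 0
Roots: r = 3, -5 (distinct real)
General solution: y = C₁e^(3x) + C₂e^(-5x)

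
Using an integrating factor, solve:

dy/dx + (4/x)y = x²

Using integrating factor method:

General solution: y = (1/7)x^3 + Cx^(-4)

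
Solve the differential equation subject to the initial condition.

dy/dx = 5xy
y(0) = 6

General solution: y = Ce^(5x²/2)
Applying IC y(0) = 6:
Particular solution: y = 6e^(5x²/2)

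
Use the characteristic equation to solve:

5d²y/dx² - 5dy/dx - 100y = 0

Characteristic equation: 5r² - 5r - 100 = 0
Divide by 5: r² - r - 20 = 0
Roots: r = 5, -4 (distinct real)
General solution: y = C₁e^(5x) + C₂e^(-4x)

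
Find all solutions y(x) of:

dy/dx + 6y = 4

Using integrating factor method:

General solution: y = 2/3 + Ce^(-6x)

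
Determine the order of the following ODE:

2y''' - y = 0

The order is 3 (highest derivative is of order 3).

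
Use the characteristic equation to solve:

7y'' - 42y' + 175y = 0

Characteristic equation: 7r² - 42r + 175 = 0
Divide by 7: r² - 6r + 25 = 0
Roots: r = 3 ± 4i (complex conjugates)
General solution: y = e^(3x)(C₁cos(4x) + C₂sin(4x))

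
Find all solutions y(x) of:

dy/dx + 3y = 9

Using integrating factor method:

General solution: y = 3 + Ce^(-3x)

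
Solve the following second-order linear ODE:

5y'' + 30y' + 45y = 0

Characteristic equation: 5r² + 30r + 45 = 0
Divide by 5: r² + 6r + 9 = 0
Factored: (r + 3)² = 0
Repeated root: r = -3
General solution: y = (C₁ + C₂x)e^(-3x)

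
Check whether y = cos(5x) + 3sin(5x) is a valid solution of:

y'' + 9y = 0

Verification:
y'' = -25cos(5x) - 75sin(5x)
y'' + 9y ≠ 0 (frequency mismatch: got 25 instead of 9)

No, it is not a solution.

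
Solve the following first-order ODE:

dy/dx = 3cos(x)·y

Separating variables and integrating:
ln|y| = 3sin(x) + C

General solution: y = Ce^(3sin(x))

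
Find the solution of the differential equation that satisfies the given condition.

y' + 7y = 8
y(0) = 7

General solution: y = 8/7 + Ce^(-7x)
Applying y(0) = 7: C = 7 - 8/7 = 41/7
Particular solution: y = 8/7 + (41/7)e^(-7x)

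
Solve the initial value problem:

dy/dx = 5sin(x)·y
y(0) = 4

General solution: y = Ce^(-5cos(x))
Applying IC y(0) = 4:
Particular solution: y = 4e^(5(1-cos(x)))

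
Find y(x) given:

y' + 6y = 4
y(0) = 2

General solution: y = 2/3 + Ce^(-6x)
Applying y(0) = 2: C = 2 - 2/3 = 4/3
Particular solution: y = 2/3 + (4/3)e^(-6x)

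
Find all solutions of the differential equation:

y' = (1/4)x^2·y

Separating variables and integrating:
ln|y| = x^3/12 + C

General solution: y = Ce^(x^3/12)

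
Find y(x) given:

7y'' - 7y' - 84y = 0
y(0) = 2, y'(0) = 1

General solution: y = C₁e^(4x) + C₂e^(-3x)
Applying ICs: C₁ = 1, C₂ = 1
Particular solution: y = e^(4x) + e^(-3x)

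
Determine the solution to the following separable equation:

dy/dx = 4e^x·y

Separating variables and integrating:
ln|y| = 4e^x + C

General solution: y = Ce^(4e^x)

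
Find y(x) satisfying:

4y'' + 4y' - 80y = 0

Characteristic equation: 4r² + 4r - 80 = 0
Divide by 4: r² + r - 20 = 0
Roots: r = 4, -5 (distinct real)
General solution: y = C₁e^(4x) + C₂e^(-5x)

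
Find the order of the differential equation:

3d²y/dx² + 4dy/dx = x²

The order is 2 (highest derivative is of order 2).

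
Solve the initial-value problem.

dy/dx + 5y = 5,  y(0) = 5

General solution: y = 1 + Ce^(-5x)
Applying y(0) = 5: C = 5 - 1 = 4
Particular solution: y = 1 + 4e^(-5x)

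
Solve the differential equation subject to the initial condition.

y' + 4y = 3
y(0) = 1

General solution: y = 3/4 + Ce^(-4x)
Applying y(0) = 1: C = 1 - 3/4 = 1/4
Particular solution: y = 3/4 + (1/4)e^(-4x)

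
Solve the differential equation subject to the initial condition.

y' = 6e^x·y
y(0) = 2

General solution: y = Ce^(6e^x)
Applying IC y(0) = 2:
Particular solution: y = 2e^(6(e^x - 1))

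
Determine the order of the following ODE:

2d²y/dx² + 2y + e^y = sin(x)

The order is 2 (highest derivative is of order 2).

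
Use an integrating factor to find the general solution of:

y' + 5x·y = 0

Using integrating factor method:

General solution: y = Ce^(-5x^2/2)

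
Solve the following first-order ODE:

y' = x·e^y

Separating variables and integrating:
-e^(-y) = x²/2 + C

General solution: y = -ln(C - x²/2)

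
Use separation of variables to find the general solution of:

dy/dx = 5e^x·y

Separating variables and integrating:
ln|y| = 5e^x + C

General solution: y = Ce^(5e^x)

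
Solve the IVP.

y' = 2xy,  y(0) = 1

General solution: y = Ce^(x²)
Applying IC y(0) = 1:
Particular solution: y = e^(x²)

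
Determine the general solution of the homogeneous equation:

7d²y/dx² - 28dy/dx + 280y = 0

Characteristic equation: 7r² - 28r + 280 = 0
Divide by 7: r² - 4r + 40 = 0
Roots: r = 2 ± 6i (complex conjugates)
General solution: y = e^(2x)(C₁cos(6x) + C₂sin(6x))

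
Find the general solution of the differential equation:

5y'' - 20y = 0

Characteristic equation: 5r² - 20 = 0
Divide by 5: r² - 4 = 0
Roots: r = 2, -2 (distinct real)
General solution: y = C₁e^(2x) + C₂e^(-2x)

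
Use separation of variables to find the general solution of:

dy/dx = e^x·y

Separating variables and integrating:
ln|y| = e^x + C

General solution: y = Ce^(e^x)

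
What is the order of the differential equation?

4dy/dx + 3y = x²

The order is 1 (highest derivative is of order 1).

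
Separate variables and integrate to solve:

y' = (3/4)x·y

Separating variables and integrating:
ln|y| = 3x^2/8 + C

General solution: y = Ce^(3x^2/8)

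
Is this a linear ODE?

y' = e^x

Yes. Linear (y and its derivatives appear to the first power only, no products of y terms)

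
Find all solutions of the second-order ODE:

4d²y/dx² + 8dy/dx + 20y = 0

Characteristic equation: 4r² + 8r + 20 = 0
Divide by 4: r² + 2r + 5 = 0
Roots: r = -1 ± 2i (complex conjugates)
General solution: y = e^(-x)(C₁cos(2x) + C₂sin(2x))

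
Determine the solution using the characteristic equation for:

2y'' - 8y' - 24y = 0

Characteristic equation: 2r² - 8r - 24 = 0
Divide by 2: r² - 4r - 12 = 0
Roots: r = 6, -2 (distinct real)
General solution: y = C₁e^(6x) + C₂e^(-2x)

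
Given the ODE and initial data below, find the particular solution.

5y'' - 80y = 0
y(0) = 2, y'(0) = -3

General solution: y = C₁e^(4x) + C₂e^(-4x)
Applying ICs: C₁ = 5/8, C₂ = 11/8
Particular solution: y = (5/8)e^(4x) + (11/8)e^(-4x)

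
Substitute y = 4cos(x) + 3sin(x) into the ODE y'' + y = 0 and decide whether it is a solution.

Verification:
y'' = -4cos(x) - 3sin(x)
y'' + y = 0 ✓

Yes, it is a solution.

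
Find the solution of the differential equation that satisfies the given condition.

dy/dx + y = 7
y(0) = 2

General solution: y = 7 + Ce^(-x)
Applying y(0) = 2: C = 2 - 7 = -5
Particular solution: y = 7 - 5e^(-x)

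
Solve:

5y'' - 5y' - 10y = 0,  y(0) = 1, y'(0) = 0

General solution: y = C₁e^(2x) + C₂e^(-x)
Applying ICs: C₁ = 1/3, C₂ = 2/3
Particular solution: y = (1/3)e^(2x) + (2/3)e^(-x)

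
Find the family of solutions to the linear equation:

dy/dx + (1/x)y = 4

Using integrating factor method:

General solution: y = 2x + C/x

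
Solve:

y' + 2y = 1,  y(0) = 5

General solution: y = 1/2 + Ce^(-2x)
Applying y(0) = 5: C = 5 - 1/2 = 9/2
Particular solution: y = 1/2 + (9/2)e^(-2x)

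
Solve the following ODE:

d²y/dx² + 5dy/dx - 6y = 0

Characteristic equation: r² + 5r - 6 = 0
Roots: r = 1, -6 (distinct real)
General solution: y = C₁e^x + C₂e^(-6x)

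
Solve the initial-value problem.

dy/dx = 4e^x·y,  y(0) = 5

General solution: y = Ce^(4e^x)
Applying IC y(0) = 5:
Particular solution: y = 5e^(4(e^x - 1))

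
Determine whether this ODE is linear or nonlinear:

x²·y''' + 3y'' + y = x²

Linear (y and its derivatives appear to the first power only, no products of y terms)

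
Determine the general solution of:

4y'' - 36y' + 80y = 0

Characteristic equation: 4r² - 36r + 80 = 0
Divide by 4: r² - 9r + 20 = 0
Roots: r = 5, 4 (distinct real)
General solution: y = C₁e^(5x) + C₂e^(4x)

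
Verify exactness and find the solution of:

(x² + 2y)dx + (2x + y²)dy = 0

Verify exactness: ∂M/∂y = ∂N/∂x ✓
Find F(x,y) such that ∂F/∂x = M, ∂F/∂y = N
Solution: x³/3 + 2xy + y³/3 = C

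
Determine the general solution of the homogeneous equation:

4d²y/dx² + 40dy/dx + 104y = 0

Characteristic equation: 4r² + 40r + 104 = 0
Divide by 4: r² + 10r + 26 = 0
Roots: r = -5 ± i (complex conjugates)
General solution: y = e^(-5x)(C₁cos(x) + C₂sin(x))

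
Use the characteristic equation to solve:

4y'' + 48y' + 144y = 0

Characteristic equation: 4r² + 48r + 144 = 0
Divide by 4: r² + 12r + 36 = 0
Factored: (r + 6)² = 0
Repeated root: r = -6
General solution: y = (C₁ + C₂x)e^(-6x)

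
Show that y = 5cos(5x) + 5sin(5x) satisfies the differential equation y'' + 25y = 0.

Verification:
y'' = -125cos(5x) - 125sin(5x)
y'' + 25y = 0 ✓

Yes, it is a solution.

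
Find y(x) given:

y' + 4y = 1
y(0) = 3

General solution: y = 1/4 + Ce^(-4x)
Applying y(0) = 3: C = 3 - 1/4 = 11/4
Particular solution: y = 1/4 + (11/4)e^(-4x)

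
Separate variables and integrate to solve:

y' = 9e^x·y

Separating variables and integrating:
ln|y| = 9e^x + C

General solution: y = Ce^(9e^x)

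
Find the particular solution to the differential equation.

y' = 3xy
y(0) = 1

General solution: y = Ce^(3x²/2)
Applying IC y(0) = 1:
Particular solution: y = e^(3x²/2)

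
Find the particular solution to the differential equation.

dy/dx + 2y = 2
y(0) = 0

General solution: y = 1 + Ce^(-2x)
Applying y(0) = 0: C = 0 - 1 = -1
Particular solution: y = 1 - e^(-2x)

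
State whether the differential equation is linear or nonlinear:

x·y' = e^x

Linear (y and its derivatives appear to the first power only, no products of y terms)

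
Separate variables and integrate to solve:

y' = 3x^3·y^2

Separating variables and integrating:
-1/y = 3x^4/4 + C

General solution: y^-1 = (-3/4)x^4 + C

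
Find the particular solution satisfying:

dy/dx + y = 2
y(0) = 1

General solution: y = 2 + Ce^(-x)
Applying y(0) = 1: C = 1 - 2 = -1
Particular solution: y = 2 - e^(-x)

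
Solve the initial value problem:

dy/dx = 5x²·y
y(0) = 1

General solution: y = Ce^(5x³/3)
Applying IC y(0) = 1:
Particular solution: y = e^(5x³/3)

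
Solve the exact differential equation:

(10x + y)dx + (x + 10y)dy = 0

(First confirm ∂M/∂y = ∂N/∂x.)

Verify exactness: ∂M/∂y = ∂N/∂x ✓
Find F(x,y) such that ∂F/∂x = M, ∂F/∂y = N
Solution: 5x² + xy + 5y² = C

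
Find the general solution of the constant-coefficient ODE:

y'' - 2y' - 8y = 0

Characteristic equation: r² - 2r - 8 = 0
Roots: r = 4, -2 (distinct real)
General solution: y = C₁e^(4x) + C₂e^(-2x)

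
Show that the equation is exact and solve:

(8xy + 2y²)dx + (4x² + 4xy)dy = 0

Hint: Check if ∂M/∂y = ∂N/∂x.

Verify exactness: ∂M/∂y = ∂N/∂x ✓
Find F(x,y) such that ∂F/∂x = M, ∂F/∂y = N
Solution: 4x²y + 2xy² = C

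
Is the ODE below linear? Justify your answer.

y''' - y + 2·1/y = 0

No. Nonlinear (1/y term)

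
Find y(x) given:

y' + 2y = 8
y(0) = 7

General solution: y = 4 + Ce^(-2x)
Applying y(0) = 7: C = 7 - 4 = 3
Particular solution: y = 4 + 3e^(-2x)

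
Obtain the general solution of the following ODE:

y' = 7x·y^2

Separating variables and integrating:
-1/y = 7x^2/2 + C

General solution: y^-1 = (-7/2)x^2 + C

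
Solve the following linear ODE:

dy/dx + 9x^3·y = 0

Using integrating factor method:

General solution: y = Ce^(-9x^4/4)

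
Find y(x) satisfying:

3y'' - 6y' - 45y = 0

Characteristic equation: 3r² - 6r - 45 = 0
Divide by 3: r² - 2r - 15 = 0
Roots: r = 5, -3 (distinct real)
General solution: y = C₁e^(5x) + C₂e^(-3x)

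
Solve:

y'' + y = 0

Characteristic equation: r² + 1 = 0
Roots: r = ±i (complex conjugates)
General solution: y = C₁cos(x) + C₂sin(x)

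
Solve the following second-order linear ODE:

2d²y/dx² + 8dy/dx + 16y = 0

Characteristic equation: 2r² + 8r + 16 = 0
Divide by 2: r² + 4r + 8 = 0
Roots: r = -2 ± 2i (complex conjugates)
General solution: y = e^(-2x)(C₁cos(2x) + C₂sin(2x))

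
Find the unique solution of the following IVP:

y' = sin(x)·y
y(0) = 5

General solution: y = Ce^(-cos(x))
Applying IC y(0) = 5:
Particular solution: y = 5e^(1-cos(x))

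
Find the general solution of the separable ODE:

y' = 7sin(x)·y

Separating variables and integrating:
ln|y| = -7cos(x) + C

General solution: y = Ce^(-7cos(x))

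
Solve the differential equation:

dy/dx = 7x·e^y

Separating variables and integrating:
-e^(-y) = 7x²/2 + C

General solution: y = -ln(C - 7x²/2)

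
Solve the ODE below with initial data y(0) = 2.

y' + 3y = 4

General solution: y = 4/3 + Ce^(-3x)
Applying y(0) = 2: C = 2 - 4/3 = 2/3
Particular solution: y = 4/3 + (2/3)e^(-3x)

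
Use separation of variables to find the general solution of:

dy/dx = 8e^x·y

Separating variables and integrating:
ln|y| = 8e^x + C

General solution: y = Ce^(8e^x)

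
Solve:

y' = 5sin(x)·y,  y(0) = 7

General solution: y = Ce^(-5cos(x))
Applying IC y(0) = 7:
Particular solution: y = 7e^(5(1-cos(x)))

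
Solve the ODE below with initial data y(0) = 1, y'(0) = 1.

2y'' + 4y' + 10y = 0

General solution: y = e^(-x)(C₁cos(2x) + C₂sin(2x))
Complex roots r = -1 ± 2i
Applying ICs: C₁ = 1, C₂ = 1
Particular solution: y = e^(-x)(cos(2x) + sin(2x))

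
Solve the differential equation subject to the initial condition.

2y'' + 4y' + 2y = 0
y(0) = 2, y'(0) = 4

General solution: y = (C₁ + C₂x)e^(-x)
Repeated root r = -1
Applying ICs: C₁ = 2, C₂ = 6
Particular solution: y = (2 + 6x)e^(-x)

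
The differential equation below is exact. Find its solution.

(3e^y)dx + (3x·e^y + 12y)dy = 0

Verify exactness: ∂M/∂y = ∂N/∂x ✓
Find F(x,y) such that ∂F/∂x = M, ∂F/∂y = N
Solution: 3x·e^y + 6y² = C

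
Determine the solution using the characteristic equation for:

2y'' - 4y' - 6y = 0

Characteristic equation: 2r² - 4r - 6 = 0
Divide by 2: r² - 2r - 3 = 0
Roots: r = 3, -1 (distinct real)
General solution: y = C₁e^(3x) + C₂e^(-x)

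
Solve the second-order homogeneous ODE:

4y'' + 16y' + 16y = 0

Characteristic equation: 4r² + 16r + 16 = 0
Divide by 4: r² + 4r + 4 = 0
Factored: (r + 2)² = 0
Repeated root: r = -2
General solution: y = (C₁ + C₂x)e^(-2x)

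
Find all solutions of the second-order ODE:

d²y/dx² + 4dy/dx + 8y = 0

Characteristic equation: r² + 4r + 8 = 0
Roots: r = -2 ± 2i (complex conjugates)
General solution: y = e^(-2x)(C₁cos(2x) + C₂sin(2x))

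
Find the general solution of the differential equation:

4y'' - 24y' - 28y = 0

Characteristic equation: 4r² - 24r - 28 = 0
Divide by 4: r² - 6r - 7 = 0
Roots: r = 7, -1 (distinct real)
General solution: y = C₁e^(7x) + C₂e^(-x)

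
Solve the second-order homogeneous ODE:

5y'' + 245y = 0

Characteristic equation: 5r² + 245 = 0
Divide by 5: r² + 49 = 0
Roots: r = ±7i (complex conjugates)
General solution: y = C₁cos(7x) + C₂sin(7x)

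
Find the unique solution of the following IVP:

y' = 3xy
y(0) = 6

General solution: y = Ce^(3x²/2)
Applying IC y(0) = 6:
Particular solution: y = 6e^(3x²/2)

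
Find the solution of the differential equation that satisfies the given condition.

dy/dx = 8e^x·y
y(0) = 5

General solution: y = Ce^(8e^x)
Applying IC y(0) = 5:
Particular solution: y = 5e^(8(e^x - 1))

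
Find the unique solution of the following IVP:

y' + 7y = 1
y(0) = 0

General solution: y = 1/7 + Ce^(-7x)
Applying y(0) = 0: C = 0 - 1/7 = -1/7
Particular solution: y = 1/7 - (1/7)e^(-7x)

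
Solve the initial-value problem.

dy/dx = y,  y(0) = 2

General solution: y = Ce^x
Applying IC y(0) = 2:
Particular solution: y = 2e^x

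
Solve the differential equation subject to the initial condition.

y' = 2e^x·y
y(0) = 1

General solution: y = Ce^(2e^x)
Applying IC y(0) = 1:
Particular solution: y = e^(2(e^x - 1))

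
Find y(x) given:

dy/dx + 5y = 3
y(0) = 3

General solution: y = 3/5 + Ce^(-5x)
Applying y(0) = 3: C = 3 - 3/5 = 12/5
Particular solution: y = 3/5 + (12/5)e^(-5x)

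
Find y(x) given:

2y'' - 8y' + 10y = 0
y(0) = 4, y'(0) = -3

General solution: y = e^(2x)(C₁cos(x) + C₂sin(x))
Complex roots r = 2 ± i
Applying ICs: C₁ = 4, C₂ = -11
Particular solution: y = e^(2x)(4cos(x) - 11sin(x))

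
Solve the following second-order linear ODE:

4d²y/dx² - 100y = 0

Characteristic equation: 4r² - 100 = 0
Divide by 4: r² - 25 = 0
Roots: r = 5, -5 (distinct real)
General solution: y = C₁e^(5x) + C₂e^(-5x)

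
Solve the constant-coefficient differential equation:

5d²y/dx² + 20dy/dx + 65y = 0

Characteristic equation: 5r² + 20r + 65 = 0
Divide by 5: r² + 4r + 13 = 0
Roots: r = -2 ± 3i (complex conjugates)
General solution: y = e^(-2x)(C₁cos(3x) + C₂sin(3x))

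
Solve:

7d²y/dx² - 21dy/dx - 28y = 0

Characteristic equation: 7r² - 21r - 28 = 0
Divide by 7: r² - 3r - 4 = 0
Roots: r = 4, -1 (distinct real)
General solution: y = C₁e^(4x) + C₂e^(-x)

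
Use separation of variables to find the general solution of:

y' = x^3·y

Separating variables and integrating:
ln|y| = x^4/4 + C

General solution: y = Ce^(x^4/4)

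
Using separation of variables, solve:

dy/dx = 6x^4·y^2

Separating variables and integrating:
-1/y = 6x^5/5 + C

General solution: y^-1 = (-6/5)x^5 + C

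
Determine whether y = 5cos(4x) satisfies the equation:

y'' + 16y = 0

Verification:
y'' = -80cos(4x)
y'' + 16y = 0 ✓

Yes, it is a solution.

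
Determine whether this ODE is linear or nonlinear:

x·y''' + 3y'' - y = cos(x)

Linear (y and its derivatives appear to the first power only, no products of y terms)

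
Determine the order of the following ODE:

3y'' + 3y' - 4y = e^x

The order is 2 (highest derivative is of order 2).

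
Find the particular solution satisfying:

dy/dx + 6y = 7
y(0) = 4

General solution: y = 7/6 + Ce^(-6x)
Applying y(0) = 4: C = 4 - 7/6 = 17/6
Particular solution: y = 7/6 + (17/6)e^(-6x)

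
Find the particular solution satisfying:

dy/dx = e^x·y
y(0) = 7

General solution: y = Ce^(e^x)
Applying IC y(0) = 7:
Particular solution: y = 7e^(e^x - 1)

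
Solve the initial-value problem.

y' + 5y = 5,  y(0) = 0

General solution: y = 1 + Ce^(-5x)
Applying y(0) = 0: C = 0 - 1 = -1
Particular solution: y = 1 - e^(-5x)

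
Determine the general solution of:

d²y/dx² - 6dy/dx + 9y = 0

Characteristic equation: r² - 6r + 9 = 0
Factored: (r - 3)² = 0
Repeated root: r = 3
General solution: y = (C₁ + C₂x)e^(3x)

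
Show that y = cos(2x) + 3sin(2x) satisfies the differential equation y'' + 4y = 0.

Verification:
y'' = -4cos(2x) - 12sin(2x)
y'' + 4y = 0 ✓

Yes, it is a solution.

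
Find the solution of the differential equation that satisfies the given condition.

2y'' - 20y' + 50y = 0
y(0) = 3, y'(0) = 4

General solution: y = (C₁ + C₂x)e^(5x)
Repeated root r = 5
Applying ICs: C₁ = 3, C₂ = -11
Particular solution: y = (3 - 11x)e^(5x)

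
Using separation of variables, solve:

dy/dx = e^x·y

Separating variables and integrating:
ln|y| = e^x + C

General solution: y = Ce^(e^x)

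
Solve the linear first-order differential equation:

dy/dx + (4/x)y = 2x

Using integrating factor method:

General solution: y = (1/3)x^2 + Cx^(-4)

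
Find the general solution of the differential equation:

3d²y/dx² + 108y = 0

Characteristic equation: 3r² + 108 = 0
Divide by 3: r² + 36 = 0
Roots: r = ±6i (complex conjugates)
General solution: y = C₁cos(6x) + C₂sin(6x)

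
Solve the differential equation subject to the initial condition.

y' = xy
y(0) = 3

General solution: y = Ce^(x²/2)
Applying IC y(0) = 3:
Particular solution: y = 3e^(x²/2)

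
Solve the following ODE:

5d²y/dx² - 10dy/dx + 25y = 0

Characteristic equation: 5r² - 10r + 25 = 0
Divide by 5: r² - 2r + 5 = 0
Roots: r = 1 ± 2i (complex conjugates)
General solution: y = e^x(C₁cos(2x) + C₂sin(2x))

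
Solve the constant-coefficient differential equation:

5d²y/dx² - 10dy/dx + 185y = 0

Characteristic equation: 5r² - 10r + 185 = 0
Divide by 5: r² - 2r + 37 = 0
Roots: r = 1 ± 6i (complex conjugates)
General solution: y = e^x(C₁cos(6x) + C₂sin(6x))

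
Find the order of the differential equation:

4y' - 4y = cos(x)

The order is 1 (highest derivative is of order 1).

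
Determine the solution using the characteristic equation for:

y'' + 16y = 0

Characteristic equation: r² + 16 = 0
Roots: r = ±4i (complex conjugates)
General solution: y = C₁cos(4x) + C₂sin(4x)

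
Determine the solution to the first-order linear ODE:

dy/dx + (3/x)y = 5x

Using integrating factor method:

General solution: y = x^2 + Cx^(-3)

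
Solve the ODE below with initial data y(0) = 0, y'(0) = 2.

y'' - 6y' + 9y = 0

General solution: y = (C₁ + C₂x)e^(3x)
Repeated root r = 3
Applying ICs: C₁ = 0, C₂ = 2
Particular solution: y = 2xe^(3x)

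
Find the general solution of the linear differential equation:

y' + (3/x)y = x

Using integrating factor method:

General solution: y = (1/5)x^2 + Cx^(-3)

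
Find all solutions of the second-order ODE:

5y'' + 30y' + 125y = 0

Characteristic equation: 5r² + 30r + 125 = 0
Divide by 5: r² + 6r + 25 = 0
Roots: r = -3 ± 4i (complex conjugates)
General solution: y = e^(-3x)(C₁cos(4x) + C₂sin(4x))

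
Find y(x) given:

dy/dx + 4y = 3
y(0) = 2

General solution: y = 3/4 + Ce^(-4x)
Applying y(0) = 2: C = 2 - 3/4 = 5/4
Particular solution: y = 3/4 + (5/4)e^(-4x)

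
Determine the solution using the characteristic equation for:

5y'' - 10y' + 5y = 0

Characteristic equation: 5r² - 10r + 5 = 0
Divide by 5: r² - 2r + 1 = 0
Factored: (r - 1)² = 0
Repeated root: r = 1
General solution: y = (C₁ + C₂x)e^x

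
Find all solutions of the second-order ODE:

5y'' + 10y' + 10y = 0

Characteristic equation: 5r² + 10r + 10 = 0
Divide by 5: r² + 2r + 2 = 0
Roots: r = -1 ± i (complex conjugates)
General solution: y = e^(-x)(C₁cos(x) + C₂sin(x))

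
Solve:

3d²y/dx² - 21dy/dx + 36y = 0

Characteristic equation: 3r² - 21r + 36 = 0
Divide by 3: r² - 7r + 12 = 0
Roots: r = 4, 3 (distinct real)
General solution: y = C₁e^(4x) + C₂e^(3x)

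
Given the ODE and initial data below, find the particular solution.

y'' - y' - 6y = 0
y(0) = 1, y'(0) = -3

General solution: y = C₁e^(3x) + C₂e^(-2x)
Applying ICs: C₁ = -1/5, C₂ = 6/5
Particular solution: y = -(1/5)e^(3x) + (6/5)e^(-2x)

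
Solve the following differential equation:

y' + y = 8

Using integrating factor method:

General solution: y = 8 + Ce^(-x)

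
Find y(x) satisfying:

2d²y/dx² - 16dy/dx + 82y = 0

Characteristic equation: 2r² - 16r + 82 = 0
Divide by 2: r² - 8r + 41 = 0
Roots: r = 4 ± 5i (complex conjugates)
General solution: y = e^(4x)(C₁cos(5x) + C₂sin(5x))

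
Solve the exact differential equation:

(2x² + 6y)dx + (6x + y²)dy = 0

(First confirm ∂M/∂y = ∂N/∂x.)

Verify exactness: ∂M/∂y = ∂N/∂x ✓
Find F(x,y) such that ∂F/∂x = M, ∂F/∂y = N
Solution: 2x³/3 + 6xy + y³/3 = C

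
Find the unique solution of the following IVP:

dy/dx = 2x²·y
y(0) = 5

General solution: y = Ce^(2x³/3)
Applying IC y(0) = 5:
Particular solution: y = 5e^(2x³/3)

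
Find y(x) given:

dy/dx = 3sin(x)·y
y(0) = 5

General solution: y = Ce^(-3cos(x))
Applying IC y(0) = 5:
Particular solution: y = 5e^(3(1-cos(x)))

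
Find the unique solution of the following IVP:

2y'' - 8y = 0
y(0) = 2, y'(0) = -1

General solution: y = C₁e^(2x) + C₂e^(-2x)
Applying ICs: C₁ = 3/4, C₂ = 5/4
Particular solution: y = (3/4)e^(2x) + (5/4)e^(-2x)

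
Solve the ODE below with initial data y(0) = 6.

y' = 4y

General solution: y = Ce^(4x)
Applying IC y(0) = 6:
Particular solution: y = 6e^(4x)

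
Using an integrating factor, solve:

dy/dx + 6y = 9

Using integrating factor method:

General solution: y = 3/2 + Ce^(-6x)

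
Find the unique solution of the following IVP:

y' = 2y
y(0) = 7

General solution: y = Ce^(2x)
Applying IC y(0) = 7:
Particular solution: y = 7e^(2x)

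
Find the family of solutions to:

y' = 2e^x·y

Separating variables and integrating:
ln|y| = 2e^x + C

General solution: y = Ce^(2e^x)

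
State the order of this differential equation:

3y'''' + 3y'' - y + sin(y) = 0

The order is 4 (highest derivative is of order 4).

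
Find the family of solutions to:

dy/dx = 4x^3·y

Separating variables and integrating:
ln|y| = x^4 + C

General solution: y = Ce^(x^4)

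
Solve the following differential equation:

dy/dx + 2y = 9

Using integrating factor method:

General solution: y = 9/2 + Ce^(-2x)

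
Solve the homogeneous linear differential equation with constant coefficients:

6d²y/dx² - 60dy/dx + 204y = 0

Characteristic equation: 6r² - 60r + 204 = 0
Divide by 6: r² - 10r + 34 = 0
Roots: r = 5 ± 3i (complex conjugates)
General solution: y = e^(5x)(C₁cos(3x) + C₂sin(3x))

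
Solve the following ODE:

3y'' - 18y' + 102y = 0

Characteristic equation: 3r² - 18r + 102 = 0
Divide by 3: r² - 6r + 34 = 0
Roots: r = 3 ± 5i (complex conjugates)
General solution: y = e^(3x)(C₁cos(5x) + C₂sin(5x))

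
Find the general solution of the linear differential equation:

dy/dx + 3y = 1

Using integrating factor method:

General solution: y = 1/3 + Ce^(-3x)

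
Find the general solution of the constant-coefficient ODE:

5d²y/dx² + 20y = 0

Characteristic equation: 5r² + 20 = 0
Divide by 5: r² + 4 = 0
Roots: r = ±2i (complex conjugates)
General solution: y = C₁cos(2x) + C₂sin(2x)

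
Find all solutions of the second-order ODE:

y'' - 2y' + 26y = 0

Characteristic equation: r² - 2r + 26 = 0
Roots: r = 1 ± 5i (complex conjugates)
General solution: y = e^x(C₁cos(5x) + C₂sin(5x))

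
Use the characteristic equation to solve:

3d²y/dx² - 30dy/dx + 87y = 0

Characteristic equation: 3r² - 30r + 87 = 0
Divide by 3: r² - 10r + 29 = 0
Roots: r = 5 ± 2i (complex conjugates)
General solution: y = e^(5x)(C₁cos(2x) + C₂sin(2x))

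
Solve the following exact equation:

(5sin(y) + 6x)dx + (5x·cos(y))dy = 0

Verify exactness: ∂M/∂y = ∂N/∂x ✓
Find F(x,y) such that ∂F/∂x = M, ∂F/∂y = N
Solution: 5x·sin(y) + 3x² = C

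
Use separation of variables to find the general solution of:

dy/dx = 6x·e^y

Separating variables and integrating:
-e^(-y) = 3x² + C

General solution: y = -ln(C - 3x²)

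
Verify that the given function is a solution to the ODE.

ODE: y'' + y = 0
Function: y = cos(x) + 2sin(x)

Verification:
y'' = -cos(x) - 2sin(x)
y'' + y = 0 ✓

Yes, it is a solution.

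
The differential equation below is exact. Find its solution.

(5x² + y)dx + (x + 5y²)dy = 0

Verify exactness: ∂M/∂y = ∂N/∂x ✓
Find F(x,y) such that ∂F/∂x = M, ∂F/∂y = N
Solution: 5x³/3 + xy + 5y³/3 = C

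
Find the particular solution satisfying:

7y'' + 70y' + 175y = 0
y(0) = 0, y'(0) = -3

General solution: y = (C₁ + C₂x)e^(-5x)
Repeated root r = -5
Applying ICs: C₁ = 0, C₂ = -3
Particular solution: y = -3xe^(-5x)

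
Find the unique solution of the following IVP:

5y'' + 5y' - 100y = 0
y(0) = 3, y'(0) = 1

General solution: y = C₁e^(4x) + C₂e^(-5x)
Applying ICs: C₁ = 16/9, C₂ = 11/9
Particular solution: y = (16/9)e^(4x) + (11/9)e^(-5x)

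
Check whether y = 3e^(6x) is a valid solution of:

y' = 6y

Verification:
y = 3e^(6x)
y' = 18e^(6x)
6y = 18e^(6x)
y' = 6y ✓

Yes, it is a solution.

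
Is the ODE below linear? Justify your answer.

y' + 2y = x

Yes. Linear (y and its derivatives appear to the first power only, no products of y terms)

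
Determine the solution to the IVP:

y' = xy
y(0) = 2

General solution: y = Ce^(x²/2)
Applying IC y(0) = 2:
Particular solution: y = 2e^(x²/2)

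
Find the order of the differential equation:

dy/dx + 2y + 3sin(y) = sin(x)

The order is 1 (highest derivative is of order 1).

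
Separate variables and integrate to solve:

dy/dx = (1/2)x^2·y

Separating variables and integrating:
ln|y| = x^3/6 + C

General solution: y = Ce^(x^3/6)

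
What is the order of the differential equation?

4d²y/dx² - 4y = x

The order is 2 (highest derivative is of order 2).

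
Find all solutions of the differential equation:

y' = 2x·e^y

Separating variables and integrating:
-e^(-y) = x² + C

General solution: y = -ln(C - x²)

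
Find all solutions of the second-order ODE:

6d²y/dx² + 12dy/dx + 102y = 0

Characteristic equation: 6r² + 12r + 102 = 0
Divide by 6: r² + 2r + 17 = 0
Roots: r = -1 ± 4i (complex conjugates)
General solution: y = e^(-x)(C₁cos(4x) + C₂sin(4x))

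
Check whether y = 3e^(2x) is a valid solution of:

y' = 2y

Verification:
y = 3e^(2x)
y' = 6e^(2x)
2y = 6e^(2x)
y' = 2y ✓

Yes, it is a solution.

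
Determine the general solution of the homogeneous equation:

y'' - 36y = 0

Characteristic equation: r² - 36 = 0
Roots: r = 6, -6 (distinct real)
General solution: y = C₁e^(6x) + C₂e^(-6x)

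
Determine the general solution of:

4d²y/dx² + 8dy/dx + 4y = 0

Characteristic equation: 4r² + 8r + 4 = 0
Divide by 4: r² + 2r + 1 = 0
Factored: (r + 1)² = 0
Repeated root: r = -1
General solution: y = (C₁ + C₂x)e^(-x)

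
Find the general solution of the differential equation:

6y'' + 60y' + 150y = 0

Characteristic equation: 6r² + 60r + 150 = 0
Divide by 6: r² + 10r + 25 = 0
Factored: (r + 5)² = 0
Repeated root: r = -5
General solution: y = (C₁ + C₂x)e^(-5x)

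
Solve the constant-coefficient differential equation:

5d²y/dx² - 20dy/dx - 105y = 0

Characteristic equation: 5r² - 20r - 105 = 0
Divide by 5: r² - 4r - 21 = 0
Roots: r = 7, -3 (distinct real)
General solution: y = C₁e^(7x) + C₂e^(-3x)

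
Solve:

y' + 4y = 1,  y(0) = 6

General solution: y = 1/4 + Ce^(-4x)
Applying y(0) = 6: C = 6 - 1/4 = 23/4
Particular solution: y = 1/4 + (23/4)e^(-4x)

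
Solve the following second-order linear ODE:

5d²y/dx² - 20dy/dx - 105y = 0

Characteristic equation: 5r² - 20r - 105 = 0
Divide by 5: r² - 4r - 21 = 0
Roots: r = 7, -3 (distinct real)
General solution: y = C₁e^(7x) + C₂e^(-3x)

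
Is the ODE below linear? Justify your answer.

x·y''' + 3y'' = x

Yes. Linear (y and its derivatives appear to the first power only, no products of y terms)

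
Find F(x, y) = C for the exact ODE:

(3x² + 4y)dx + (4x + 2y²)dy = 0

Verify exactness: ∂M/∂y = ∂N/∂x ✓
Find F(x,y) such that ∂F/∂x = M, ∂F/∂y = N
Solution: x³ + 4xy + 2y³/3 = C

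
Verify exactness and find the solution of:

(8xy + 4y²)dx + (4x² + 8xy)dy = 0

Verify exactness: ∂M/∂y = ∂N/∂x ✓
Find F(x,y) such that ∂F/∂x = M, ∂F/∂y = N
Solution: 4x²y + 4xy² = C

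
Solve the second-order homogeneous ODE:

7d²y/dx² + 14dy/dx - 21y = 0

Characteristic equation: 7r² + 14r - 21 = 0
Divide by 7: r² + 2r - 3 = 0
Roots: r = 1, -3 (distinct real)
General solution: y = C₁e^x + C₂e^(-3x)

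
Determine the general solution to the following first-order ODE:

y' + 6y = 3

Using integrating factor method:

General solution: y = 1/2 + Ce^(-6x)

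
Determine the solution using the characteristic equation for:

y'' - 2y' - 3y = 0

Characteristic equation: r² - 2r - 3 = 0
Roots: r = 3, -1 (distinct real)
General solution: y = C₁e^(3x) + C₂e^(-x)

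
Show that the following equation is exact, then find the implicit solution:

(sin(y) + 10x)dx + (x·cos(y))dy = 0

Verify exactness: ∂M/∂y = ∂N/∂x ✓
Find F(x,y) such that ∂F/∂x = M, ∂F/∂y = N
Solution: x·sin(y) + 5x² = C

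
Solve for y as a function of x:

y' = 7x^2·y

Separating variables and integrating:
ln|y| = 7x^3/3 + C

General solution: y = Ce^(7x^3/3)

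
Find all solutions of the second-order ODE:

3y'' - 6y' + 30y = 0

Characteristic equation: 3r² - 6r + 30 = 0
Divide by 3: r² - 2r + 10 = 0
Roots: r = 1 ± 3i (complex conjugates)
General solution: y = e^x(C₁cos(3x) + C₂sin(3x))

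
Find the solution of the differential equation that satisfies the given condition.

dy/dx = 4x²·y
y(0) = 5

General solution: y = Ce^(4x³/3)
Applying IC y(0) = 5:
Particular solution: y = 5e^(4x³/3)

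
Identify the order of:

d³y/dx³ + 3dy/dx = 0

The order is 3 (highest derivative is of order 3).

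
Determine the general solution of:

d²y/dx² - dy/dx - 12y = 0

Characteristic equation: r² - r - 12 = 0
Roots: r = 4, -3 (distinct real)
General solution: y = C₁e^(4x) + C₂e^(-3x)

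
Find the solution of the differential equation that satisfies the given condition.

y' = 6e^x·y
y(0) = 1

General solution: y = Ce^(6e^x)
Applying IC y(0) = 1:
Particular solution: y = e^(6(e^x - 1))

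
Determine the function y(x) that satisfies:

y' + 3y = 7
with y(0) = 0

General solution: y = 7/3 + Ce^(-3x)
Applying y(0) = 0: C = 0 - 7/3 = -7/3
Particular solution: y = 7/3 - (7/3)e^(-3x)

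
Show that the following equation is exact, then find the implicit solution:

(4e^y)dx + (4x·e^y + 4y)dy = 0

Verify exactness: ∂M/∂y = ∂N/∂x ✓
Find F(x,y) such that ∂F/∂x = M, ∂F/∂y = N
Solution: 4x·e^y + 2y² = C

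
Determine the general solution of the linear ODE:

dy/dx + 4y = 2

Using integrating factor method:

General solution: y = 1/2 + Ce^(-4x)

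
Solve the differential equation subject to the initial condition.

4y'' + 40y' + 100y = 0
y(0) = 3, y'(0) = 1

General solution: y = (C₁ + C₂x)e^(-5x)
Repeated root r = -5
Applying ICs: C₁ = 3, C₂ = 16
Particular solution: y = (3 + 16x)e^(-5x)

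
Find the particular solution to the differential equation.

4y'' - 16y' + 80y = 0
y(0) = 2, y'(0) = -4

General solution: y = e^(2x)(C₁cos(4x) + C₂sin(4x))
Complex roots r = 2 ± 4i
Applying ICs: C₁ = 2, C₂ = -2
Particular solution: y = e^(2x)(2cos(4x) - 2sin(4x))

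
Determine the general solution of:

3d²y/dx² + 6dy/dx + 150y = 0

Characteristic equation: 3r² + 6r + 150 = 0
Divide by 3: r² + 2r + 50 = 0
Roots: r = -1 ± 7i (complex conjugates)
General solution: y = e^(-x)(C₁cos(7x) + C₂sin(7x))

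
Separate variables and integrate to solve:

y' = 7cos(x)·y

Separating variables and integrating:
ln|y| = 7sin(x) + C

General solution: y = Ce^(7sin(x))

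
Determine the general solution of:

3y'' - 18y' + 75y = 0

Characteristic equation: 3r² - 18r + 75 = 0
Divide by 3: r² - 6r + 25 = 0
Roots: r = 3 ± 4i (complex conjugates)
General solution: y = e^(3x)(C₁cos(4x) + C₂sin(4x))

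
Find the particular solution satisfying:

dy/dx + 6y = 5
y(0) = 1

General solution: y = 5/6 + Ce^(-6x)
Applying y(0) = 1: C = 1 - 5/6 = 1/6
Particular solution: y = 5/6 + (1/6)e^(-6x)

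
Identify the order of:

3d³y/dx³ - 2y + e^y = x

The order is 3 (highest derivative is of order 3).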